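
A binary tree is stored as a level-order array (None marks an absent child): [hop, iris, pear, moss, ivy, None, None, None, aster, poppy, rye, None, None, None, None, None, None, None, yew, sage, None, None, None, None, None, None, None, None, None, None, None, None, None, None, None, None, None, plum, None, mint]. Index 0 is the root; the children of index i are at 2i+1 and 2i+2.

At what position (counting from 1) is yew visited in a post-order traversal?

Post-order visits the left subtree, then the right subtree, then the node.
At hop: go left to iris.
  At iris: go left to moss.
    At moss: no left child.
    At moss: go right to aster.
      At aster: no left child.
      At aster: go right to yew.
        At yew: go left to plum.
          plum is a leaf — visit plum.
        At yew: no right child.
        Visit yew.
      Visit aster.
    Visit moss.
  At iris: go right to ivy.
    At ivy: go left to poppy.
      At poppy: go left to sage.
        At sage: go left to mint.
          mint is a leaf — visit mint.
        At sage: no right child.
        Visit sage.
      At poppy: no right child.
      Visit poppy.
    At ivy: go right to rye.
      rye is a leaf — visit rye.
    Visit ivy.
  Visit iris.
At hop: go right to pear.
  pear is a leaf — visit pear.
Visit hop.
Full post-order sequence: plum, yew, aster, moss, mint, sage, poppy, rye, ivy, iris, pear, hop.

2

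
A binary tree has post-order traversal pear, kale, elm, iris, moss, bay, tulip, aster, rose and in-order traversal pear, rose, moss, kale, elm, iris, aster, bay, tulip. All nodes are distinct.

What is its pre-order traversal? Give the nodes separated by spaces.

rose pear aster moss iris elm kale tulip bay

The last element of post-order is the root; it splits in-order into left and right subtrees.
Root rose: left subtree has 1 node {pear}, right has 7 {moss, kale, elm, iris, aster, bay, tulip}.
  Root aster: left subtree has 4 nodes {moss, kale, elm, iris}, right has 2 {bay, tulip}.
    Root moss: left subtree has 0 nodes { }, right has 3 {kale, elm, iris}.
      Root iris: left subtree has 2 nodes {kale, elm}, right has 0 { }.
        Root elm: left subtree has 1 node {kale}, right has 0 { }.
    Root tulip: left subtree has 1 node {bay}, right has 0 { }.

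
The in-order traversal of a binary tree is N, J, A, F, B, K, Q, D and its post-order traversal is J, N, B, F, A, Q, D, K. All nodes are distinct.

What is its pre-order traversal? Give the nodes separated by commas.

K, A, N, J, F, B, D, Q

The last element of post-order is the root; it splits in-order into left and right subtrees.
Root K: left subtree has 5 nodes {N, J, A, F, B}, right has 2 {Q, D}.
  Root A: left subtree has 2 nodes {N, J}, right has 2 {F, B}.
    Root N: left subtree has 0 nodes { }, right has 1 {J}.
    Root F: left subtree has 0 nodes { }, right has 1 {B}.
  Root D: left subtree has 1 node {Q}, right has 0 { }.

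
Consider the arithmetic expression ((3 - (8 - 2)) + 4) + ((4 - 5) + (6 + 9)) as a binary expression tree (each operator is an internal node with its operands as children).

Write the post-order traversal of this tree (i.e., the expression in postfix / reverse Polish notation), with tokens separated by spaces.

Post-order on an expression tree gives postfix notation: for each operator, emit left operand, right operand, then the operator.

3 8 2 - - 4 + 4 5 - 6 9 + + +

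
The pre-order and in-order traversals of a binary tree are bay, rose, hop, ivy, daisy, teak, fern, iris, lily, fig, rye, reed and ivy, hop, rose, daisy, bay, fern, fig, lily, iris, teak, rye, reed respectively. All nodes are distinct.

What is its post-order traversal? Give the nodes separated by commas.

The first element of pre-order is the root; it splits in-order into left and right subtrees.
Root bay: left subtree has 4 nodes {ivy, hop, rose, daisy}, right has 7 {fern, fig, lily, iris, teak, rye, reed}.
  Root rose: left subtree has 2 nodes {ivy, hop}, right has 1 {daisy}.
    Root hop: left subtree has 1 node {ivy}, right has 0 { }.
  Root teak: left subtree has 4 nodes {fern, fig, lily, iris}, right has 2 {rye, reed}.
    Root fern: left subtree has 0 nodes { }, right has 3 {fig, lily, iris}.
      Root iris: left subtree has 2 nodes {fig, lily}, right has 0 { }.
        Root lily: left subtree has 1 node {fig}, right has 0 { }.
    Root rye: left subtree has 0 nodes { }, right has 1 {reed}.

ivy, hop, daisy, rose, fig, lily, iris, fern, reed, rye, teak, bay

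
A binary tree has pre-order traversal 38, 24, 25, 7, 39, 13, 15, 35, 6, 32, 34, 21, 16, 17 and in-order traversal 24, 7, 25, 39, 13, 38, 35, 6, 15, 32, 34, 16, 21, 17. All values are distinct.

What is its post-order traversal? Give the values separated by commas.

The first element of pre-order is the root; it splits in-order into left and right subtrees.
Root 38: left subtree has 5 nodes {24, 7, 25, 39, 13}, right has 8 {35, 6, 15, 32, 34, 16, 21, 17}.
  Root 24: left subtree has 0 nodes { }, right has 4 {7, 25, 39, 13}.
    Root 25: left subtree has 1 node {7}, right has 2 {39, 13}.
      Root 39: left subtree has 0 nodes { }, right has 1 {13}.
  Root 15: left subtree has 2 nodes {35, 6}, right has 5 {32, 34, 16, 21, 17}.
    Root 35: left subtree has 0 nodes { }, right has 1 {6}.
    Root 32: left subtree has 0 nodes { }, right has 4 {34, 16, 21, 17}.
      Root 34: left subtree has 0 nodes { }, right has 3 {16, 21, 17}.
        Root 21: left subtree has 1 node {16}, right has 1 {17}.

7, 13, 39, 25, 24, 6, 35, 16, 17, 21, 34, 32, 15, 38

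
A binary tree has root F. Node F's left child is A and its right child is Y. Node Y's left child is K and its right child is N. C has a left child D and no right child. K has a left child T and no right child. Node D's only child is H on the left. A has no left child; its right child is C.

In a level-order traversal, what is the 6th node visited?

Level-order visits nodes level by level from the root, left to right within each level.
Level 0: F
Level 1: A, Y
Level 2: C, K, N
Level 3: D, T
Level 4: H
Full level-order sequence: F, A, Y, C, K, N, D, T, H.

N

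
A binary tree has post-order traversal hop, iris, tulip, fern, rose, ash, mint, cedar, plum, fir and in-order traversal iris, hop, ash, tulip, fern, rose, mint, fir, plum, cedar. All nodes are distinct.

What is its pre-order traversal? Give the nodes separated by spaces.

The last element of post-order is the root; it splits in-order into left and right subtrees.
Root fir: left subtree has 7 nodes {iris, hop, ash, tulip, fern, rose, mint}, right has 2 {plum, cedar}.
  Root mint: left subtree has 6 nodes {iris, hop, ash, tulip, fern, rose}, right has 0 { }.
    Root ash: left subtree has 2 nodes {iris, hop}, right has 3 {tulip, fern, rose}.
      Root iris: left subtree has 0 nodes { }, right has 1 {hop}.
      Root rose: left subtree has 2 nodes {tulip, fern}, right has 0 { }.
        Root fern: left subtree has 1 node {tulip}, right has 0 { }.
  Root plum: left subtree has 0 nodes { }, right has 1 {cedar}.

fir mint ash iris hop rose fern tulip plum cedar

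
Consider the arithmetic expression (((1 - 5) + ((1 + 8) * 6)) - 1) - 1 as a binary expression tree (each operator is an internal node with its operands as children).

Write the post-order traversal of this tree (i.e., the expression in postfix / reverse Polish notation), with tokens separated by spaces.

Post-order on an expression tree gives postfix notation: for each operator, emit left operand, right operand, then the operator.

1 5 - 1 8 + 6 * + 1 - 1 -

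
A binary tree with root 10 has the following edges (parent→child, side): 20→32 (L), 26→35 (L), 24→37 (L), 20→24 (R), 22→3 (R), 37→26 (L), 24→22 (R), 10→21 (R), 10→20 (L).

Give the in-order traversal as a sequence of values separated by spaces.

In-order visits the left subtree, then the node, then the right subtree.
At 10: go left to 20.
  At 20: go left to 32.
    32 is a leaf — visit 32.
  Visit 20.
  At 20: go right to 24.
    At 24: go left to 37.
      At 37: go left to 26.
        At 26: go left to 35.
          35 is a leaf — visit 35.
        Visit 26.
        At 26: no right child.
      Visit 37.
      At 37: no right child.
    Visit 24.
    At 24: go right to 22.
      At 22: no left child.
      Visit 22.
      At 22: go right to 3.
        3 is a leaf — visit 3.
Visit 10.
At 10: go right to 21.
  21 is a leaf — visit 21.

32 20 35 26 37 24 22 3 10 21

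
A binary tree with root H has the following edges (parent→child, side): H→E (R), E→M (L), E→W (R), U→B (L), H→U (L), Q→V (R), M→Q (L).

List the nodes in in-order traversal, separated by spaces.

B U H Q V M E W

In-order visits the left subtree, then the node, then the right subtree.
At H: go left to U.
  At U: go left to B.
    B is a leaf — visit B.
  Visit U.
  At U: no right child.
Visit H.
At H: go right to E.
  At E: go left to M.
    At M: go left to Q.
      At Q: no left child.
      Visit Q.
      At Q: go right to V.
        V is a leaf — visit V.
    Visit M.
    At M: no right child.
  Visit E.
  At E: go right to W.
    W is a leaf — visit W.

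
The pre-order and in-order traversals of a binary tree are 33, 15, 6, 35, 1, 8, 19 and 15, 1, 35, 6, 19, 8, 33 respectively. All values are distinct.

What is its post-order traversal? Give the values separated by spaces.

1 35 19 8 6 15 33

The first element of pre-order is the root; it splits in-order into left and right subtrees.
Root 33: left subtree has 6 nodes {15, 1, 35, 6, 19, 8}, right has 0 { }.
  Root 15: left subtree has 0 nodes { }, right has 5 {1, 35, 6, 19, 8}.
    Root 6: left subtree has 2 nodes {1, 35}, right has 2 {19, 8}.
      Root 35: left subtree has 1 node {1}, right has 0 { }.
      Root 8: left subtree has 1 node {19}, right has 0 { }.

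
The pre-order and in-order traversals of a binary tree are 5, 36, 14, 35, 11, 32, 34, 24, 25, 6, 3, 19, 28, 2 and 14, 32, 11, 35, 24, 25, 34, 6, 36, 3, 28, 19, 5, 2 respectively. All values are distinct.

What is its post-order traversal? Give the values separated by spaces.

The first element of pre-order is the root; it splits in-order into left and right subtrees.
Root 5: left subtree has 12 nodes {14, 32, 11, 35, 24, 25, 34, 6, 36, 3, 28, 19}, right has 1 {2}.
  Root 36: left subtree has 8 nodes {14, 32, 11, 35, 24, 25, 34, 6}, right has 3 {3, 28, 19}.
    Root 14: left subtree has 0 nodes { }, right has 7 {32, 11, 35, 24, 25, 34, 6}.
      Root 35: left subtree has 2 nodes {32, 11}, right has 4 {24, 25, 34, 6}.
        Root 11: left subtree has 1 node {32}, right has 0 { }.
        Root 34: left subtree has 2 nodes {24, 25}, right has 1 {6}.
          Root 24: left subtree has 0 nodes { }, right has 1 {25}.
    Root 3: left subtree has 0 nodes { }, right has 2 {28, 19}.
      Root 19: left subtree has 1 node {28}, right has 0 { }.

32 11 25 24 6 34 35 14 28 19 3 36 2 5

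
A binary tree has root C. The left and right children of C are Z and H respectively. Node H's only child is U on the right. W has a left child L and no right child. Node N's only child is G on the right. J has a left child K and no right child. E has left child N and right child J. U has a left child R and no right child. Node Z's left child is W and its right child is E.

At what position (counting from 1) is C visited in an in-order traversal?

In-order visits the left subtree, then the node, then the right subtree.
At C: go left to Z.
  At Z: go left to W.
    At W: go left to L.
      L is a leaf — visit L.
    Visit W.
    At W: no right child.
  Visit Z.
  At Z: go right to E.
    At E: go left to N.
      At N: no left child.
      Visit N.
      At N: go right to G.
        G is a leaf — visit G.
    Visit E.
    At E: go right to J.
      At J: go left to K.
        K is a leaf — visit K.
      Visit J.
      At J: no right child.
Visit C.
At C: go right to H.
  At H: no left child.
  Visit H.
  At H: go right to U.
    At U: go left to R.
      R is a leaf — visit R.
    Visit U.
    At U: no right child.
Full in-order sequence: L, W, Z, N, G, E, K, J, C, H, R, U.

9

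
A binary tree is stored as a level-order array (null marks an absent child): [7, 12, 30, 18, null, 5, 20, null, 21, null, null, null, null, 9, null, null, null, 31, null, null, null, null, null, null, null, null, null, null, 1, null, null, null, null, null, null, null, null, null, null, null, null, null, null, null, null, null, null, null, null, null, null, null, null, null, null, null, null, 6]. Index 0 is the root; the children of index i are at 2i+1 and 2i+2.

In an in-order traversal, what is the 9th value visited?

6

In-order visits the left subtree, then the node, then the right subtree.
At 7: go left to 12.
  At 12: go left to 18.
    At 18: no left child.
    Visit 18.
    At 18: go right to 21.
      At 21: go left to 31.
        31 is a leaf — visit 31.
      Visit 21.
      At 21: no right child.
  Visit 12.
  At 12: no right child.
Visit 7.
At 7: go right to 30.
  At 30: go left to 5.
    5 is a leaf — visit 5.
  Visit 30.
  At 30: go right to 20.
    At 20: go left to 9.
      At 9: no left child.
      Visit 9.
      At 9: go right to 1.
        At 1: go left to 6.
          6 is a leaf — visit 6.
        Visit 1.
        At 1: no right child.
    Visit 20.
    At 20: no right child.
Full in-order sequence: 18, 31, 21, 12, 7, 5, 30, 9, 6, 1, 20.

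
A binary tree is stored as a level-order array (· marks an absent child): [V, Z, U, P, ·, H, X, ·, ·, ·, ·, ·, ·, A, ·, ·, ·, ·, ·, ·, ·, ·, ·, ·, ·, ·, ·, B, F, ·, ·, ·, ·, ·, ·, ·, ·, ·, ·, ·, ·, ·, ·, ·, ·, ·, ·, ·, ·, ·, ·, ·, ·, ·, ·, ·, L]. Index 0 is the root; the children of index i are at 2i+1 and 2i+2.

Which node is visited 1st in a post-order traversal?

Post-order visits the left subtree, then the right subtree, then the node.
At V: go left to Z.
  At Z: go left to P.
    P is a leaf — visit P.
  At Z: no right child.
  Visit Z.
At V: go right to U.
  At U: go left to H.
    H is a leaf — visit H.
  At U: go right to X.
    At X: go left to A.
      At A: go left to B.
        At B: no left child.
        At B: go right to L.
          L is a leaf — visit L.
        Visit B.
      At A: go right to F.
        F is a leaf — visit F.
      Visit A.
    At X: no right child.
    Visit X.
  Visit U.
Visit V.
Full post-order sequence: P, Z, H, L, B, F, A, X, U, V.

P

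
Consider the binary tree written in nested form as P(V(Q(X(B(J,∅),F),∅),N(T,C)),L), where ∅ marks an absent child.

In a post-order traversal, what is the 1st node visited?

Post-order visits the left subtree, then the right subtree, then the node.
At P: go left to V.
  At V: go left to Q.
    At Q: go left to X.
      At X: go left to B.
        At B: go left to J.
          J is a leaf — visit J.
        At B: no right child.
        Visit B.
      At X: go right to F.
        F is a leaf — visit F.
      Visit X.
    At Q: no right child.
    Visit Q.
  At V: go right to N.
    At N: go left to T.
      T is a leaf — visit T.
    At N: go right to C.
      C is a leaf — visit C.
    Visit N.
  Visit V.
At P: go right to L.
  L is a leaf — visit L.
Visit P.
Full post-order sequence: J, B, F, X, Q, T, C, N, V, L, P.

J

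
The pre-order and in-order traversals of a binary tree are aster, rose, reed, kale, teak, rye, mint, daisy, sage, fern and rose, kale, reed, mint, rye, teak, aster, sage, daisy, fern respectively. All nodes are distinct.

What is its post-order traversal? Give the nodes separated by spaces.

The first element of pre-order is the root; it splits in-order into left and right subtrees.
Root aster: left subtree has 6 nodes {rose, kale, reed, mint, rye, teak}, right has 3 {sage, daisy, fern}.
  Root rose: left subtree has 0 nodes { }, right has 5 {kale, reed, mint, rye, teak}.
    Root reed: left subtree has 1 node {kale}, right has 3 {mint, rye, teak}.
      Root teak: left subtree has 2 nodes {mint, rye}, right has 0 { }.
        Root rye: left subtree has 1 node {mint}, right has 0 { }.
  Root daisy: left subtree has 1 node {sage}, right has 1 {fern}.

kale mint rye teak reed rose sage fern daisy aster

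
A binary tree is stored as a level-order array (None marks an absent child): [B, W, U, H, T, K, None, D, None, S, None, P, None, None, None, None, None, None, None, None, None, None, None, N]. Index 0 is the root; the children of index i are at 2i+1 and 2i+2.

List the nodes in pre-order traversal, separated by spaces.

Pre-order visits the node, then its left subtree, then its right subtree.
Visit B.
At B: go left to W.
  Visit W.
  At W: go left to H.
    Visit H.
    At H: go left to D.
      D is a leaf — visit D.
    At H: no right child.
  At W: go right to T.
    Visit T.
    At T: go left to S.
      S is a leaf — visit S.
    At T: no right child.
At B: go right to U.
  Visit U.
  At U: go left to K.
    Visit K.
    At K: go left to P.
      Visit P.
      At P: go left to N.
        N is a leaf — visit N.
      At P: no right child.
    At K: no right child.
  At U: no right child.

B W H D T S U K P N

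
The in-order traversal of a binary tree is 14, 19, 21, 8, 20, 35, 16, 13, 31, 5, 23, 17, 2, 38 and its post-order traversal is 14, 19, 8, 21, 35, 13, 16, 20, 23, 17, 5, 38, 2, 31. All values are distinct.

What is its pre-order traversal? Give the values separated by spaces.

31 20 21 19 14 8 16 35 13 2 5 17 23 38

The last element of post-order is the root; it splits in-order into left and right subtrees.
Root 31: left subtree has 8 nodes {14, 19, 21, 8, 20, 35, 16, 13}, right has 5 {5, 23, 17, 2, 38}.
  Root 20: left subtree has 4 nodes {14, 19, 21, 8}, right has 3 {35, 16, 13}.
    Root 21: left subtree has 2 nodes {14, 19}, right has 1 {8}.
      Root 19: left subtree has 1 node {14}, right has 0 { }.
    Root 16: left subtree has 1 node {35}, right has 1 {13}.
  Root 2: left subtree has 3 nodes {5, 23, 17}, right has 1 {38}.
    Root 5: left subtree has 0 nodes { }, right has 2 {23, 17}.
      Root 17: left subtree has 1 node {23}, right has 0 { }.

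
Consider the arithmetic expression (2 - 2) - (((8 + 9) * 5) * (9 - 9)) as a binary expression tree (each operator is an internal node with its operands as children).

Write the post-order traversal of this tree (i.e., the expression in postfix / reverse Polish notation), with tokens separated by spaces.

Post-order on an expression tree gives postfix notation: for each operator, emit left operand, right operand, then the operator.

2 2 - 8 9 + 5 * 9 9 - * -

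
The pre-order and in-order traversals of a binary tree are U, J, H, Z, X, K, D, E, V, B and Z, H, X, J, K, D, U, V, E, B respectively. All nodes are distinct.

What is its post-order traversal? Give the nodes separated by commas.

Z, X, H, D, K, J, V, B, E, U

The first element of pre-order is the root; it splits in-order into left and right subtrees.
Root U: left subtree has 6 nodes {Z, H, X, J, K, D}, right has 3 {V, E, B}.
  Root J: left subtree has 3 nodes {Z, H, X}, right has 2 {K, D}.
    Root H: left subtree has 1 node {Z}, right has 1 {X}.
    Root K: left subtree has 0 nodes { }, right has 1 {D}.
  Root E: left subtree has 1 node {V}, right has 1 {B}.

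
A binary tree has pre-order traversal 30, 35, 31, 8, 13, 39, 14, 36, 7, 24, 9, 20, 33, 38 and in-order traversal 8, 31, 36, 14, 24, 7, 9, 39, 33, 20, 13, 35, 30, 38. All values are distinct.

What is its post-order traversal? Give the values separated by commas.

8, 36, 24, 9, 7, 14, 33, 20, 39, 13, 31, 35, 38, 30

The first element of pre-order is the root; it splits in-order into left and right subtrees.
Root 30: left subtree has 12 nodes {8, 31, 36, 14, 24, 7, 9, 39, 33, 20, 13, 35}, right has 1 {38}.
  Root 35: left subtree has 11 nodes {8, 31, 36, 14, 24, 7, 9, 39, 33, 20, 13}, right has 0 { }.
    Root 31: left subtree has 1 node {8}, right has 9 {36, 14, 24, 7, 9, 39, 33, 20, 13}.
      Root 13: left subtree has 8 nodes {36, 14, 24, 7, 9, 39, 33, 20}, right has 0 { }.
        Root 39: left subtree has 5 nodes {36, 14, 24, 7, 9}, right has 2 {33, 20}.
          Root 14: left subtree has 1 node {36}, right has 3 {24, 7, 9}.
            Root 7: left subtree has 1 node {24}, right has 1 {9}.
          Root 20: left subtree has 1 node {33}, right has 0 { }.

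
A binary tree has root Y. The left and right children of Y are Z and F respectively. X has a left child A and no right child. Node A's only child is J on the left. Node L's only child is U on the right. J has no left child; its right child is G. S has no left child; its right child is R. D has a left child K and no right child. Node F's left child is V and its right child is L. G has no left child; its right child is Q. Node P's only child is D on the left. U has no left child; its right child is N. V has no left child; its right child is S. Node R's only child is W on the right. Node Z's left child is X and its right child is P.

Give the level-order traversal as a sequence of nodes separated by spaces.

Y Z F X P V L A D S U J K R N G W Q

Level-order visits nodes level by level from the root, left to right within each level.
Level 0: Y
Level 1: Z, F
Level 2: X, P, V, L
Level 3: A, D, S, U
Level 4: J, K, R, N
Level 5: G, W
Level 6: Q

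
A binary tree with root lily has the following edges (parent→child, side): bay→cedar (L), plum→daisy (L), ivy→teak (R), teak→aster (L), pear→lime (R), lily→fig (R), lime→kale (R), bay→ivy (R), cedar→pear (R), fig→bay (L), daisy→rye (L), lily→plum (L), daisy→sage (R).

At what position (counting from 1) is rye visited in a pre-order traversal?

4

Pre-order visits the node, then its left subtree, then its right subtree.
Visit lily.
At lily: go left to plum.
  Visit plum.
  At plum: go left to daisy.
    Visit daisy.
    At daisy: go left to rye.
      rye is a leaf — visit rye.
    At daisy: go right to sage.
      sage is a leaf — visit sage.
  At plum: no right child.
At lily: go right to fig.
  Visit fig.
  At fig: go left to bay.
    Visit bay.
    At bay: go left to cedar.
      Visit cedar.
      At cedar: no left child.
      At cedar: go right to pear.
        Visit pear.
        At pear: no left child.
        At pear: go right to lime.
          Visit lime.
          At lime: no left child.
          At lime: go right to kale.
            kale is a leaf — visit kale.
    At bay: go right to ivy.
      Visit ivy.
      At ivy: no left child.
      At ivy: go right to teak.
        Visit teak.
        At teak: go left to aster.
          aster is a leaf — visit aster.
        At teak: no right child.
  At fig: no right child.
Full pre-order sequence: lily, plum, daisy, rye, sage, fig, bay, cedar, pear, lime, kale, ivy, teak, aster.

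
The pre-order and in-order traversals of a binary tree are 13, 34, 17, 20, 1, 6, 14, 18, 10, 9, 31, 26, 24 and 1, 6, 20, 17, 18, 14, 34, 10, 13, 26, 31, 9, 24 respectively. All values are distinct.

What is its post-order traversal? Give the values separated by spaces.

6 1 20 18 14 17 10 34 26 31 24 9 13

The first element of pre-order is the root; it splits in-order into left and right subtrees.
Root 13: left subtree has 8 nodes {1, 6, 20, 17, 18, 14, 34, 10}, right has 4 {26, 31, 9, 24}.
  Root 34: left subtree has 6 nodes {1, 6, 20, 17, 18, 14}, right has 1 {10}.
    Root 17: left subtree has 3 nodes {1, 6, 20}, right has 2 {18, 14}.
      Root 20: left subtree has 2 nodes {1, 6}, right has 0 { }.
        Root 1: left subtree has 0 nodes { }, right has 1 {6}.
      Root 14: left subtree has 1 node {18}, right has 0 { }.
  Root 9: left subtree has 2 nodes {26, 31}, right has 1 {24}.
    Root 31: left subtree has 1 node {26}, right has 0 { }.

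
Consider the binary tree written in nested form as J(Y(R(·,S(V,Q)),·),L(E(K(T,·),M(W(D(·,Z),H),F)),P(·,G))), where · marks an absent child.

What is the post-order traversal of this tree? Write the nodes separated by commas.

V, Q, S, R, Y, T, K, Z, D, H, W, F, M, E, G, P, L, J

Post-order visits the left subtree, then the right subtree, then the node.
At J: go left to Y.
  At Y: go left to R.
    At R: no left child.
    At R: go right to S.
      At S: go left to V.
        V is a leaf — visit V.
      At S: go right to Q.
        Q is a leaf — visit Q.
      Visit S.
    Visit R.
  At Y: no right child.
  Visit Y.
At J: go right to L.
  At L: go left to E.
    At E: go left to K.
      At K: go left to T.
        T is a leaf — visit T.
      At K: no right child.
      Visit K.
    At E: go right to M.
      At M: go left to W.
        At W: go left to D.
          At D: no left child.
          At D: go right to Z.
            Z is a leaf — visit Z.
          Visit D.
        At W: go right to H.
          H is a leaf — visit H.
        Visit W.
      At M: go right to F.
        F is a leaf — visit F.
      Visit M.
    Visit E.
  At L: go right to P.
    At P: no left child.
    At P: go right to G.
      G is a leaf — visit G.
    Visit P.
  Visit L.
Visit J.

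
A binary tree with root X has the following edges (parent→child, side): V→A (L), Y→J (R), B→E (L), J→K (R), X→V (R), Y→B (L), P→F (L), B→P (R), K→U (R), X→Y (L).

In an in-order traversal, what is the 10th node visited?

A

In-order visits the left subtree, then the node, then the right subtree.
At X: go left to Y.
  At Y: go left to B.
    At B: go left to E.
      E is a leaf — visit E.
    Visit B.
    At B: go right to P.
      At P: go left to F.
        F is a leaf — visit F.
      Visit P.
      At P: no right child.
  Visit Y.
  At Y: go right to J.
    At J: no left child.
    Visit J.
    At J: go right to K.
      At K: no left child.
      Visit K.
      At K: go right to U.
        U is a leaf — visit U.
Visit X.
At X: go right to V.
  At V: go left to A.
    A is a leaf — visit A.
  Visit V.
  At V: no right child.
Full in-order sequence: E, B, F, P, Y, J, K, U, X, A, V.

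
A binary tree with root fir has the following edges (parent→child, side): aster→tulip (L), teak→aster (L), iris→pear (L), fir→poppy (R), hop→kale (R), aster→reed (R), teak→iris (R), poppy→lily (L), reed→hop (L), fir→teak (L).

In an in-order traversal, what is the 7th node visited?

In-order visits the left subtree, then the node, then the right subtree.
At fir: go left to teak.
  At teak: go left to aster.
    At aster: go left to tulip.
      tulip is a leaf — visit tulip.
    Visit aster.
    At aster: go right to reed.
      At reed: go left to hop.
        At hop: no left child.
        Visit hop.
        At hop: go right to kale.
          kale is a leaf — visit kale.
      Visit reed.
      At reed: no right child.
  Visit teak.
  At teak: go right to iris.
    At iris: go left to pear.
      pear is a leaf — visit pear.
    Visit iris.
    At iris: no right child.
Visit fir.
At fir: go right to poppy.
  At poppy: go left to lily.
    lily is a leaf — visit lily.
  Visit poppy.
  At poppy: no right child.
Full in-order sequence: tulip, aster, hop, kale, reed, teak, pear, iris, fir, lily, poppy.

pear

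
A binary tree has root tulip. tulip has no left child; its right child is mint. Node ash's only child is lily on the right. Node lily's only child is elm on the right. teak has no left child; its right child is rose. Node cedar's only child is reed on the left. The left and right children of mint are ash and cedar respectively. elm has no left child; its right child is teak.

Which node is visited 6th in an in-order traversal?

In-order visits the left subtree, then the node, then the right subtree.
At tulip: no left child.
Visit tulip.
At tulip: go right to mint.
  At mint: go left to ash.
    At ash: no left child.
    Visit ash.
    At ash: go right to lily.
      At lily: no left child.
      Visit lily.
      At lily: go right to elm.
        At elm: no left child.
        Visit elm.
        At elm: go right to teak.
          At teak: no left child.
          Visit teak.
          At teak: go right to rose.
            rose is a leaf — visit rose.
  Visit mint.
  At mint: go right to cedar.
    At cedar: go left to reed.
      reed is a leaf — visit reed.
    Visit cedar.
    At cedar: no right child.
Full in-order sequence: tulip, ash, lily, elm, teak, rose, mint, reed, cedar.

rose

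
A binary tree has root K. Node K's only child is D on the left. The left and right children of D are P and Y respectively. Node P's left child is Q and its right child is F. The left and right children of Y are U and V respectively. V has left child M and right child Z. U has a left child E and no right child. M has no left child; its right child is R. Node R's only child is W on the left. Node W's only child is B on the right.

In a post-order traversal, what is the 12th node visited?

Y

Post-order visits the left subtree, then the right subtree, then the node.
At K: go left to D.
  At D: go left to P.
    At P: go left to Q.
      Q is a leaf — visit Q.
    At P: go right to F.
      F is a leaf — visit F.
    Visit P.
  At D: go right to Y.
    At Y: go left to U.
      At U: go left to E.
        E is a leaf — visit E.
      At U: no right child.
      Visit U.
    At Y: go right to V.
      At V: go left to M.
        At M: no left child.
        At M: go right to R.
          At R: go left to W.
            At W: no left child.
            At W: go right to B.
              B is a leaf — visit B.
            Visit W.
          At R: no right child.
          Visit R.
        Visit M.
      At V: go right to Z.
        Z is a leaf — visit Z.
      Visit V.
    Visit Y.
  Visit D.
At K: no right child.
Visit K.
Full post-order sequence: Q, F, P, E, U, B, W, R, M, Z, V, Y, D, K.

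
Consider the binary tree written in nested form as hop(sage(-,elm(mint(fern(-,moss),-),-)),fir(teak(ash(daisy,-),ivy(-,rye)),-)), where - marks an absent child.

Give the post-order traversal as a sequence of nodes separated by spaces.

moss fern mint elm sage daisy ash rye ivy teak fir hop

Post-order visits the left subtree, then the right subtree, then the node.
At hop: go left to sage.
  At sage: no left child.
  At sage: go right to elm.
    At elm: go left to mint.
      At mint: go left to fern.
        At fern: no left child.
        At fern: go right to moss.
          moss is a leaf — visit moss.
        Visit fern.
      At mint: no right child.
      Visit mint.
    At elm: no right child.
    Visit elm.
  Visit sage.
At hop: go right to fir.
  At fir: go left to teak.
    At teak: go left to ash.
      At ash: go left to daisy.
        daisy is a leaf — visit daisy.
      At ash: no right child.
      Visit ash.
    At teak: go right to ivy.
      At ivy: no left child.
      At ivy: go right to rye.
        rye is a leaf — visit rye.
      Visit ivy.
    Visit teak.
  At fir: no right child.
  Visit fir.
Visit hop.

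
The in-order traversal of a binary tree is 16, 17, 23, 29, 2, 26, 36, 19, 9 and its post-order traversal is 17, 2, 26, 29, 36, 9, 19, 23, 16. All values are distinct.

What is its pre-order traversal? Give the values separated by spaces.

The last element of post-order is the root; it splits in-order into left and right subtrees.
Root 16: left subtree has 0 nodes { }, right has 8 {17, 23, 29, 2, 26, 36, 19, 9}.
  Root 23: left subtree has 1 node {17}, right has 6 {29, 2, 26, 36, 19, 9}.
    Root 19: left subtree has 4 nodes {29, 2, 26, 36}, right has 1 {9}.
      Root 36: left subtree has 3 nodes {29, 2, 26}, right has 0 { }.
        Root 29: left subtree has 0 nodes { }, right has 2 {2, 26}.
          Root 26: left subtree has 1 node {2}, right has 0 { }.

16 23 17 19 36 29 26 2 9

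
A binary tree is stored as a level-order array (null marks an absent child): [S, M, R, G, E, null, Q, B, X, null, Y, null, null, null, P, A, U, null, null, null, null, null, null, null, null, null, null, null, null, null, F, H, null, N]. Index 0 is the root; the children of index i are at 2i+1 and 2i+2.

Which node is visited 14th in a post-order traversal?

R

Post-order visits the left subtree, then the right subtree, then the node.
At S: go left to M.
  At M: go left to G.
    At G: go left to B.
      At B: go left to A.
        At A: go left to H.
          H is a leaf — visit H.
        At A: no right child.
        Visit A.
      At B: go right to U.
        At U: go left to N.
          N is a leaf — visit N.
        At U: no right child.
        Visit U.
      Visit B.
    At G: go right to X.
      X is a leaf — visit X.
    Visit G.
  At M: go right to E.
    At E: no left child.
    At E: go right to Y.
      Y is a leaf — visit Y.
    Visit E.
  Visit M.
At S: go right to R.
  At R: no left child.
  At R: go right to Q.
    At Q: no left child.
    At Q: go right to P.
      At P: no left child.
      At P: go right to F.
        F is a leaf — visit F.
      Visit P.
    Visit Q.
  Visit R.
Visit S.
Full post-order sequence: H, A, N, U, B, X, G, Y, E, M, F, P, Q, R, S.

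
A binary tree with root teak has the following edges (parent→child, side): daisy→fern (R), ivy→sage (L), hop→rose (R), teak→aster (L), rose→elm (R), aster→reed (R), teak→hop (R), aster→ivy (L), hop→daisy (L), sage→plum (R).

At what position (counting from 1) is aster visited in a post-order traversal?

Post-order visits the left subtree, then the right subtree, then the node.
At teak: go left to aster.
  At aster: go left to ivy.
    At ivy: go left to sage.
      At sage: no left child.
      At sage: go right to plum.
        plum is a leaf — visit plum.
      Visit sage.
    At ivy: no right child.
    Visit ivy.
  At aster: go right to reed.
    reed is a leaf — visit reed.
  Visit aster.
At teak: go right to hop.
  At hop: go left to daisy.
    At daisy: no left child.
    At daisy: go right to fern.
      fern is a leaf — visit fern.
    Visit daisy.
  At hop: go right to rose.
    At rose: no left child.
    At rose: go right to elm.
      elm is a leaf — visit elm.
    Visit rose.
  Visit hop.
Visit teak.
Full post-order sequence: plum, sage, ivy, reed, aster, fern, daisy, elm, rose, hop, teak.

5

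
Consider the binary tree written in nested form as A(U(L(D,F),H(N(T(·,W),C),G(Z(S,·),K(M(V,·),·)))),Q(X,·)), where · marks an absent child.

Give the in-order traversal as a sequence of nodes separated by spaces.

D L F U T W N C H S Z G V M K A X Q

In-order visits the left subtree, then the node, then the right subtree.
At A: go left to U.
  At U: go left to L.
    At L: go left to D.
      D is a leaf — visit D.
    Visit L.
    At L: go right to F.
      F is a leaf — visit F.
  Visit U.
  At U: go right to H.
    At H: go left to N.
      At N: go left to T.
        At T: no left child.
        Visit T.
        At T: go right to W.
          W is a leaf — visit W.
      Visit N.
      At N: go right to C.
        C is a leaf — visit C.
    Visit H.
    At H: go right to G.
      At G: go left to Z.
        At Z: go left to S.
          S is a leaf — visit S.
        Visit Z.
        At Z: no right child.
      Visit G.
      At G: go right to K.
        At K: go left to M.
          At M: go left to V.
            V is a leaf — visit V.
          Visit M.
          At M: no right child.
        Visit K.
        At K: no right child.
Visit A.
At A: go right to Q.
  At Q: go left to X.
    X is a leaf — visit X.
  Visit Q.
  At Q: no right child.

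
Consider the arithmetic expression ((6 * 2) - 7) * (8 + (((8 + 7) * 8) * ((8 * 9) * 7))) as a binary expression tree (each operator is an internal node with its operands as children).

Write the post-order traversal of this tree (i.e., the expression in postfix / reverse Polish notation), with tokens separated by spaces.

6 2 * 7 - 8 8 7 + 8 * 8 9 * 7 * * + *

Post-order on an expression tree gives postfix notation: for each operator, emit left operand, right operand, then the operator.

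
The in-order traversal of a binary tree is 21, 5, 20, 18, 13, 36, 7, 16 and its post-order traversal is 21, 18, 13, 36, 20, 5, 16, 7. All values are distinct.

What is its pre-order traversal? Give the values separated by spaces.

7 5 21 20 36 13 18 16

The last element of post-order is the root; it splits in-order into left and right subtrees.
Root 7: left subtree has 6 nodes {21, 5, 20, 18, 13, 36}, right has 1 {16}.
  Root 5: left subtree has 1 node {21}, right has 4 {20, 18, 13, 36}.
    Root 20: left subtree has 0 nodes { }, right has 3 {18, 13, 36}.
      Root 36: left subtree has 2 nodes {18, 13}, right has 0 { }.
        Root 13: left subtree has 1 node {18}, right has 0 { }.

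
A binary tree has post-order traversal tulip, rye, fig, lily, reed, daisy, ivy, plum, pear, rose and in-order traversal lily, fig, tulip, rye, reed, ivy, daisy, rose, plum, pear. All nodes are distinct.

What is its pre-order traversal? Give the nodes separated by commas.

The last element of post-order is the root; it splits in-order into left and right subtrees.
Root rose: left subtree has 7 nodes {lily, fig, tulip, rye, reed, ivy, daisy}, right has 2 {plum, pear}.
  Root ivy: left subtree has 5 nodes {lily, fig, tulip, rye, reed}, right has 1 {daisy}.
    Root reed: left subtree has 4 nodes {lily, fig, tulip, rye}, right has 0 { }.
      Root lily: left subtree has 0 nodes { }, right has 3 {fig, tulip, rye}.
        Root fig: left subtree has 0 nodes { }, right has 2 {tulip, rye}.
          Root rye: left subtree has 1 node {tulip}, right has 0 { }.
  Root pear: left subtree has 1 node {plum}, right has 0 { }.

rose, ivy, reed, lily, fig, rye, tulip, daisy, pear, plum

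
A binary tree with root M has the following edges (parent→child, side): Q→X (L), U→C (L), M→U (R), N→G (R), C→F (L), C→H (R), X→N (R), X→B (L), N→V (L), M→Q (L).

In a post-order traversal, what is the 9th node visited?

Post-order visits the left subtree, then the right subtree, then the node.
At M: go left to Q.
  At Q: go left to X.
    At X: go left to B.
      B is a leaf — visit B.
    At X: go right to N.
      At N: go left to V.
        V is a leaf — visit V.
      At N: go right to G.
        G is a leaf — visit G.
      Visit N.
    Visit X.
  At Q: no right child.
  Visit Q.
At M: go right to U.
  At U: go left to C.
    At C: go left to F.
      F is a leaf — visit F.
    At C: go right to H.
      H is a leaf — visit H.
    Visit C.
  At U: no right child.
  Visit U.
Visit M.
Full post-order sequence: B, V, G, N, X, Q, F, H, C, U, M.

C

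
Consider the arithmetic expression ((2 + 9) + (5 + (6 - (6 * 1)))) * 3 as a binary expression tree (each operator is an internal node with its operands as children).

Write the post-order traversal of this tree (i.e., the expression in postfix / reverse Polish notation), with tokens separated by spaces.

2 9 + 5 6 6 1 * - + + 3 *

Post-order on an expression tree gives postfix notation: for each operator, emit left operand, right operand, then the operator.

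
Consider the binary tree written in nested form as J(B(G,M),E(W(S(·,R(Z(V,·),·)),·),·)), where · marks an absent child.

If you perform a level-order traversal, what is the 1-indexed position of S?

7

Level-order visits nodes level by level from the root, left to right within each level.
Level 0: J
Level 1: B, E
Level 2: G, M, W
Level 3: S
Level 4: R
Level 5: Z
Level 6: V
Full level-order sequence: J, B, E, G, M, W, S, R, Z, V.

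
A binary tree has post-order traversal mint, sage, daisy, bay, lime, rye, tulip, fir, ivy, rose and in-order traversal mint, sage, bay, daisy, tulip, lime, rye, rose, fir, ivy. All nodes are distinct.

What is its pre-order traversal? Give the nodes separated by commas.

rose, tulip, bay, sage, mint, daisy, rye, lime, ivy, fir

The last element of post-order is the root; it splits in-order into left and right subtrees.
Root rose: left subtree has 7 nodes {mint, sage, bay, daisy, tulip, lime, rye}, right has 2 {fir, ivy}.
  Root tulip: left subtree has 4 nodes {mint, sage, bay, daisy}, right has 2 {lime, rye}.
    Root bay: left subtree has 2 nodes {mint, sage}, right has 1 {daisy}.
      Root sage: left subtree has 1 node {mint}, right has 0 { }.
    Root rye: left subtree has 1 node {lime}, right has 0 { }.
  Root ivy: left subtree has 1 node {fir}, right has 0 { }.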